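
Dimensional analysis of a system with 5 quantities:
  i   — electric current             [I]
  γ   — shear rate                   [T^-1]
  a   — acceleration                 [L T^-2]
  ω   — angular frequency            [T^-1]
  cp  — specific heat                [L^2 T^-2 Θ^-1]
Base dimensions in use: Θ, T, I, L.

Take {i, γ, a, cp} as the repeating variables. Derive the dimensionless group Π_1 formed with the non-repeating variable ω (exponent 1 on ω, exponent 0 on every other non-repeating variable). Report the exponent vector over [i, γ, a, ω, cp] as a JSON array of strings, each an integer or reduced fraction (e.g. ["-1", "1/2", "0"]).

Write exponents as rows Θ,T,I,L / cols i,γ,a,ω,cp:
  Θ: [ 0  0  0  0 -1]
  T: [ 0 -1 -2 -1 -2]
  I: [ 1  0  0  0  0]
  L: [ 0  0  1  0  2]
Echelon form has 4 nonzero rows (pivots: i,γ,a,cp)
Pivot set = {i,γ,a,cp}, free = {ω}
RREF:
  r0: [   1    0    0    0    0]
  r1: [   0    1    0    1    0]
  r2: [   0    0    1    0    0]
  r3: [   0    0    0    0    1]
Fix exponent of ω at 1; solve each RREF row for its pivot's exponent:
  r0: exp(i) + (0)·1 = 0 ⇒ exp(i) = 0
  r1: exp(γ) + (1)·1 = 0 ⇒ exp(γ) = -1
  r2: exp(a) + (0)·1 = 0 ⇒ exp(a) = 0
  r3: exp(cp) + (0)·1 = 0 ⇒ exp(cp) = 0
Π_1 = γ^-1 · ω

["0", "-1", "0", "1", "0"]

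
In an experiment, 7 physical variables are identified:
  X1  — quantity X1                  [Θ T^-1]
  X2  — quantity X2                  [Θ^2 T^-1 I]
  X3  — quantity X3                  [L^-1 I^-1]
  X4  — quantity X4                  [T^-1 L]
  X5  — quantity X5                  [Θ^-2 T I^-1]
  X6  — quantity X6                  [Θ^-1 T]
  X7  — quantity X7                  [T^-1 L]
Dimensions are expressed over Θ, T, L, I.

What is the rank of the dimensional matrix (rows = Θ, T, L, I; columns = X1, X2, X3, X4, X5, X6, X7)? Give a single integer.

Exponent matrix [Θ,T,L,I] × [X1,X2,X3,X4,X5,X6,X7]:
  Θ: [ 1  2  0  0 -2 -1  0]
  T: [-1 -1  0 -1  1  1 -1]
  L: [ 0  0 -1  1  0  0  1]
  I: [ 0  1 -1  0 -1  0  0]
RREF → pivots at {X1,X2,X3} ⇒ r = 3

3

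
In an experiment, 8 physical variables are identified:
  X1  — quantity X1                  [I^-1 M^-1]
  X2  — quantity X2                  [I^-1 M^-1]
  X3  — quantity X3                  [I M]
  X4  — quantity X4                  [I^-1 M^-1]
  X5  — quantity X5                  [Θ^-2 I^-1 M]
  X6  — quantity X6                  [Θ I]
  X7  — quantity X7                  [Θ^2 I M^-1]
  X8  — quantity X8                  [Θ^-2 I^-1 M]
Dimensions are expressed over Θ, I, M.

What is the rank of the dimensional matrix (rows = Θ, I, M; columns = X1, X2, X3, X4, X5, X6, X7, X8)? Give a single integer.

2

Exponent matrix [Θ,I,M] × [X1,X2,X3,X4,X5,X6,X7,X8]:
  Θ: [ 0  0  0  0 -2  1  2 -2]
  I: [-1 -1  1 -1 -1  1  1 -1]
  M: [-1 -1  1 -1  1  0 -1  1]
Echelon form has 2 nonzero rows (pivots: X1,X5)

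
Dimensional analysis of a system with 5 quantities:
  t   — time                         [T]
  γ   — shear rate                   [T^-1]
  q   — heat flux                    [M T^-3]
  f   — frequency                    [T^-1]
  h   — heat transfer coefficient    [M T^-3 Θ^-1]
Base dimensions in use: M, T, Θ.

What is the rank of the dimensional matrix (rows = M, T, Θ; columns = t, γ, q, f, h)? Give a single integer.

Exponent matrix [M,T,Θ] × [t,γ,q,f,h]:
  M: [ 0  0  1  0  1]
  T: [ 1 -1 -3 -1 -3]
  Θ: [ 0  0  0  0 -1]
RREF → pivots at {t,q,h} ⇒ r = 3

3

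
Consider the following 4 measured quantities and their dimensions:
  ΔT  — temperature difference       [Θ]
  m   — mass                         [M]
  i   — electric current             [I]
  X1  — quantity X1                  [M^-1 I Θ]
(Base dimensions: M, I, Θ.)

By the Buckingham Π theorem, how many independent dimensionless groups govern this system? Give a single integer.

1

Dimensional matrix (M×I×Θ by ΔT×m×i×X1):
  M: [ 0  1  0 -1]
  I: [ 0  0  1  1]
  Θ: [ 1  0  0  1]
Echelon form has 3 nonzero rows (pivots: ΔT,m,i)
4 vars − rank 3 = 1 Π group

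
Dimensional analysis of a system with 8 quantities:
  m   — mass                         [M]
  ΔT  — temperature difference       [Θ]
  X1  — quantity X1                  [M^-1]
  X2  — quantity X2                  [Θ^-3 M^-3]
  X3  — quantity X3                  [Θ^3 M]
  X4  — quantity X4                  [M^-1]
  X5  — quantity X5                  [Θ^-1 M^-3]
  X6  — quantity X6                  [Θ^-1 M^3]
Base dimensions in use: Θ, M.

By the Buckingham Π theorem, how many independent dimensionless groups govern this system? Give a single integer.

Dimensional matrix (Θ×M by m×ΔT×X1×X2×X3×X4×X5×X6):
  Θ: [ 0  1  0 -3  3  0 -1 -1]
  M: [ 1  0 -1 -3  1 -1 -3  3]
Row reduction gives pivot columns m,ΔT; rank = 2
Π count = n − r = 8 − 2 = 6

6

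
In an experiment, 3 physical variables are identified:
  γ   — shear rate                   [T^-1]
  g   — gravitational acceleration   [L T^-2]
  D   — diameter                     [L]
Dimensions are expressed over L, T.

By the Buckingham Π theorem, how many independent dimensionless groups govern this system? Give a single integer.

1

Dimensional matrix (L×T by γ×g×D):
  L: [ 0  1  1]
  T: [-1 -2  0]
Echelon form has 2 nonzero rows (pivots: γ,g)
3 vars − rank 2 = 1 Π group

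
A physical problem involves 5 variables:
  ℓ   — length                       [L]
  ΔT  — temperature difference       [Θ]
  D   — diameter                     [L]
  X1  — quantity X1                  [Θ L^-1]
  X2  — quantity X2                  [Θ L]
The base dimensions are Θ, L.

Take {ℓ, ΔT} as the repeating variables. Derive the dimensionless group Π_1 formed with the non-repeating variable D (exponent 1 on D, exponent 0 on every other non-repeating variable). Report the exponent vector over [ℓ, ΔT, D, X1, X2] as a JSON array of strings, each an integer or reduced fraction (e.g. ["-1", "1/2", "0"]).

Dimensional matrix (Θ×L by ℓ×ΔT×D×X1×X2):
  Θ: [ 0  1  0  1  1]
  L: [ 1  0  1 -1  1]
Row reduction gives pivot columns ℓ,ΔT; rank = 2
Repeat: ℓ,ΔT; free: D,X1,X2
RREF:
  r0: [   1    0    1   -1    1]
  r1: [   0    1    0    1    1]
Fix exponent of D at 1, X1 at 0, X2 at 0; solve each RREF row for its pivot's exponent:
  r0: exp(ℓ) + (1)·1 = 0 ⇒ exp(ℓ) = -1
  r1: exp(ΔT) + (0)·1 = 0 ⇒ exp(ΔT) = 0
Π_1 = ℓ^-1 · D

["-1", "0", "1", "0", "0"]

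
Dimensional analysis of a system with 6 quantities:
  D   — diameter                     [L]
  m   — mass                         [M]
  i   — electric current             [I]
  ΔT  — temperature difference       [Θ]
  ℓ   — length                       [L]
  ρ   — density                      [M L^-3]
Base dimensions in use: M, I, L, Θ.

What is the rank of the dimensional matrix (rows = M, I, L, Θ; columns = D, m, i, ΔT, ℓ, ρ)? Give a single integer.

4

Dimensional matrix (M×I×L×Θ by D×m×i×ΔT×ℓ×ρ):
  M: [ 0  1  0  0  0  1]
  I: [ 0  0  1  0  0  0]
  L: [ 1  0  0  0  1 -3]
  Θ: [ 0  0  0  1  0  0]
Echelon form has 4 nonzero rows (pivots: D,m,i,ΔT)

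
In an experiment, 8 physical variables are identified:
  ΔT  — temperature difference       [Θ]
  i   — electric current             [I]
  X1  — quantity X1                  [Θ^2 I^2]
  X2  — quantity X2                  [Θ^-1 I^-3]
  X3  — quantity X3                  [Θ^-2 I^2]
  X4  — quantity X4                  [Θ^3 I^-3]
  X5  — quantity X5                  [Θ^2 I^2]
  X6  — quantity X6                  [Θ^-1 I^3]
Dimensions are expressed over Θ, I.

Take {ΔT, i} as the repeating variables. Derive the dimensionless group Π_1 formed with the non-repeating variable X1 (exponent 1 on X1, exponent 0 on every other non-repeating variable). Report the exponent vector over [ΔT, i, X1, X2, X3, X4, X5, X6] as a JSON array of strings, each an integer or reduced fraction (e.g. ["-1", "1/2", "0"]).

["-2", "-2", "1", "0", "0", "0", "0", "0"]

Dimensional matrix (Θ×I by ΔT×i×X1×X2×X3×X4×X5×X6):
  Θ: [ 1  0  2 -1 -2  3  2 -1]
  I: [ 0  1  2 -3  2 -3  2  3]
Row reduction gives pivot columns ΔT,i; rank = 2
Pivot set = {ΔT,i}, free = {X1,X2,X3,X4,X5,X6}
RREF:
  r0: [   1    0    2   -1   -2    3    2   -1]
  r1: [   0    1    2   -3    2   -3    2    3]
Fix exponent of X1 at 1, X2 at 0, X3 at 0, X4 at 0, X5 at 0, X6 at 0; solve each RREF row for its pivot's exponent:
  r0: exp(ΔT) + (2)·1 = 0 ⇒ exp(ΔT) = -2
  r1: exp(i) + (2)·1 = 0 ⇒ exp(i) = -2
Π_1 = ΔT^-2 · i^-2 · X1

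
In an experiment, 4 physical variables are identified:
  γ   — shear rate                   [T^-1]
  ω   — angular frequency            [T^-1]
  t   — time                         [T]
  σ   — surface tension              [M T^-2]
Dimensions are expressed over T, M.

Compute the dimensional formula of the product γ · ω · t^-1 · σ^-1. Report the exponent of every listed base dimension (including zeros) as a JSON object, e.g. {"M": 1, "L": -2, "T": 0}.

Exponent matrix [T,M] × [γ,ω,t,σ]:
  T: [-1 -1  1 -2]
  M: [ 0  0  0  1]
  [T]: (1)·-1+(1)·-1+(-1)·1+(-1)·-2 = -1
  [M]: (1)·0+(1)·0+(-1)·0+(-1)·1 = -1
⇒ T^-1 M^-1

{"T": -1, "M": -1}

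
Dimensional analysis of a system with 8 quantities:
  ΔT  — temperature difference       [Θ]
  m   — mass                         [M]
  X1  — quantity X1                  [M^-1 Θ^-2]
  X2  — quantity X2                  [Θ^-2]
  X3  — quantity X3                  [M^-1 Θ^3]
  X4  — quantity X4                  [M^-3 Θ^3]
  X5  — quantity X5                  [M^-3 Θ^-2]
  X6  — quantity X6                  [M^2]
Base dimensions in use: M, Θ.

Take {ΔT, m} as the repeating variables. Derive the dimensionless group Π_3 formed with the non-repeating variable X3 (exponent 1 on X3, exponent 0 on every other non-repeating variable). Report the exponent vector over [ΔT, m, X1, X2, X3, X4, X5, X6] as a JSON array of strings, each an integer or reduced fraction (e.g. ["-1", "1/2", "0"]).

["-3", "1", "0", "0", "1", "0", "0", "0"]

Write exponents as rows M,Θ / cols ΔT,m,X1,X2,X3,X4,X5,X6:
  M: [ 0  1 -1  0 -1 -3 -3  2]
  Θ: [ 1  0 -2 -2  3  3 -2  0]
RREF → pivots at {ΔT,m} ⇒ r = 2
Repeat: ΔT,m; free: X1,X2,X3,X4,X5,X6
RREF:
  r0: [   1    0   -2   -2    3    3   -2    0]
  r1: [   0    1   -1    0   -1   -3   -3    2]
Fix exponent of X3 at 1, X1 at 0, X2 at 0, X4 at 0, X5 at 0, X6 at 0; solve each RREF row for its pivot's exponent:
  r0: exp(ΔT) + (3)·1 = 0 ⇒ exp(ΔT) = -3
  r1: exp(m) + (-1)·1 = 0 ⇒ exp(m) = 1
Π_3 = ΔT^-3 · m · X3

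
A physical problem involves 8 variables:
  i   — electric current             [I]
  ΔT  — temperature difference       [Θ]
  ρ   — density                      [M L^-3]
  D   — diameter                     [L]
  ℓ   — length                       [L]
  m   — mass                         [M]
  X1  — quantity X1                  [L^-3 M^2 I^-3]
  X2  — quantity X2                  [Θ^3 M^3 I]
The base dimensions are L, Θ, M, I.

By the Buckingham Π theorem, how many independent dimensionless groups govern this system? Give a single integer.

4

Write exponents as rows L,Θ,M,I / cols i,ΔT,ρ,D,ℓ,m,X1,X2:
  L: [ 0  0 -3  1  1  0 -3  0]
  Θ: [ 0  1  0  0  0  0  0  3]
  M: [ 0  0  1  0  0  1  2  3]
  I: [ 1  0  0  0  0  0 -3  1]
Row reduction gives pivot columns i,ΔT,ρ,D; rank = 4
8 vars − rank 4 = 4 Π groups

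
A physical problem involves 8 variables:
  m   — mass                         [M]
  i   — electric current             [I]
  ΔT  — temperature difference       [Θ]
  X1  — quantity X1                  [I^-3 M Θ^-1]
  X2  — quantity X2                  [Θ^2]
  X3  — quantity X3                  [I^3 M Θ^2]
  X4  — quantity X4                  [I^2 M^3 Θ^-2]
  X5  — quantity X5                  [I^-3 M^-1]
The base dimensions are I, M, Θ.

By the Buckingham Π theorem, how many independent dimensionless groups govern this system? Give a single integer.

5

Exponent matrix [I,M,Θ] × [m,i,ΔT,X1,X2,X3,X4,X5]:
  I: [ 0  1  0 -3  0  3  2 -3]
  M: [ 1  0  0  1  0  1  3 -1]
  Θ: [ 0  0  1 -1  2  2 -2  0]
RREF → pivots at {m,i,ΔT} ⇒ r = 3
n=8, r=3 ⇒ 5 dimensionless groups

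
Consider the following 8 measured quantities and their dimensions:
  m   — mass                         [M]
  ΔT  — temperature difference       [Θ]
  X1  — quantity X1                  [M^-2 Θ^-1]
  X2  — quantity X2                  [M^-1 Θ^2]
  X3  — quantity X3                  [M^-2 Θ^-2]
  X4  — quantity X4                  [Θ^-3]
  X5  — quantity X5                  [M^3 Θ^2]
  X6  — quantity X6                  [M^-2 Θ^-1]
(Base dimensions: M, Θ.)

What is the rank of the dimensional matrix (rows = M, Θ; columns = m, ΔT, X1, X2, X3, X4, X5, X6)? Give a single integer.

Write exponents as rows M,Θ / cols m,ΔT,X1,X2,X3,X4,X5,X6:
  M: [ 1  0 -2 -1 -2  0  3 -2]
  Θ: [ 0  1 -1  2 -2 -3  2 -1]
RREF → pivots at {m,ΔT} ⇒ r = 2

2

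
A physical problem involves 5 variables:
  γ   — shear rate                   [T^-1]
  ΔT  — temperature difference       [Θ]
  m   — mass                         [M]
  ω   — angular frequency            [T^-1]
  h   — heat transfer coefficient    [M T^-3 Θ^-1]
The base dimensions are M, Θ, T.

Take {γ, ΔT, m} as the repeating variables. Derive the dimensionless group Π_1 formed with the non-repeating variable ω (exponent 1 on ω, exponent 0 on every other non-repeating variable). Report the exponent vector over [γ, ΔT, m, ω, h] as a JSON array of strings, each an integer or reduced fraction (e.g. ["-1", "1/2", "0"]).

["-1", "0", "0", "1", "0"]

Exponent matrix [M,Θ,T] × [γ,ΔT,m,ω,h]:
  M: [ 0  0  1  0  1]
  Θ: [ 0  1  0  0 -1]
  T: [-1  0  0 -1 -3]
RREF → pivots at {γ,ΔT,m} ⇒ r = 3
Repeat: γ,ΔT,m; free: ω,h
RREF:
  r0: [   1    0    0    1    3]
  r1: [   0    1    0    0   -1]
  r2: [   0    0    1    0    1]
Fix exponent of ω at 1, h at 0; solve each RREF row for its pivot's exponent:
  r0: exp(γ) + (1)·1 = 0 ⇒ exp(γ) = -1
  r1: exp(ΔT) + (0)·1 = 0 ⇒ exp(ΔT) = 0
  r2: exp(m) + (0)·1 = 0 ⇒ exp(m) = 0
Π_1 = γ^-1 · ω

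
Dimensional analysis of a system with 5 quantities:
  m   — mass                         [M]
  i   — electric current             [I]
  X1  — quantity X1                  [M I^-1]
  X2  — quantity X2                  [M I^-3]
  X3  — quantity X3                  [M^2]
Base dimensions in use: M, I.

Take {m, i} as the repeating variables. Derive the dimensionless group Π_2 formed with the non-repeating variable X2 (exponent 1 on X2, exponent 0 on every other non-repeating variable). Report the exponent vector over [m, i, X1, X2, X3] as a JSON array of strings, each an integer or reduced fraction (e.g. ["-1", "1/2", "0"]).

["-1", "3", "0", "1", "0"]

Dimensional matrix (M×I by m×i×X1×X2×X3):
  M: [ 1  0  1  1  2]
  I: [ 0  1 -1 -3  0]
RREF → pivots at {m,i} ⇒ r = 2
Repeat: m,i; free: X1,X2,X3
RREF:
  r0: [   1    0    1    1    2]
  r1: [   0    1   -1   -3    0]
Fix exponent of X2 at 1, X1 at 0, X3 at 0; solve each RREF row for its pivot's exponent:
  r0: exp(m) + (1)·1 = 0 ⇒ exp(m) = -1
  r1: exp(i) + (-3)·1 = 0 ⇒ exp(i) = 3
Π_2 = m^-1 · i^3 · X2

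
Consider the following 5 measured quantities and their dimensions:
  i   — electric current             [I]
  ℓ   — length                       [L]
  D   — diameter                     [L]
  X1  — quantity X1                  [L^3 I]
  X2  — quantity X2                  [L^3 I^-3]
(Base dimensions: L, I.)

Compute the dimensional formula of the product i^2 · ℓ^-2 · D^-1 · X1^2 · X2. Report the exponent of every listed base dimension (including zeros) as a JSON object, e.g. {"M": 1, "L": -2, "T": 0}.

{"L": 6, "I": 1}

Exponent matrix [L,I] × [i,ℓ,D,X1,X2]:
  L: [ 0  1  1  3  3]
  I: [ 1  0  0  1 -3]
  [L]: (2)·0+(-2)·1+(-1)·1+(2)·3+(1)·3 = 6
  [I]: (2)·1+(-2)·0+(-1)·0+(2)·1+(1)·-3 = 1
⇒ L^6 I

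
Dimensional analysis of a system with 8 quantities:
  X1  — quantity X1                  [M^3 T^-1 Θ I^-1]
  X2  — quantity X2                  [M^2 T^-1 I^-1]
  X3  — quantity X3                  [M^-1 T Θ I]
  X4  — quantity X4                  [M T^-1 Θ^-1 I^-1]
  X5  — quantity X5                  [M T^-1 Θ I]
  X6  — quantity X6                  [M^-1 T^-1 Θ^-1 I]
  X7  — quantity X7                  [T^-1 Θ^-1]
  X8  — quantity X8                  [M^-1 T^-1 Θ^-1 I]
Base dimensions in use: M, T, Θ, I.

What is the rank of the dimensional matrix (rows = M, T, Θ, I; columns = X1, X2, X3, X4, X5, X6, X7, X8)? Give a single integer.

3

Dimensional matrix (M×T×Θ×I by X1×X2×X3×X4×X5×X6×X7×X8):
  M: [ 3  2 -1  1  1 -1  0 -1]
  T: [-1 -1  1 -1 -1 -1 -1 -1]
  Θ: [ 1  0  1 -1  1 -1 -1 -1]
  I: [-1 -1  1 -1  1  1  0  1]
Echelon form has 3 nonzero rows (pivots: X1,X2,X5)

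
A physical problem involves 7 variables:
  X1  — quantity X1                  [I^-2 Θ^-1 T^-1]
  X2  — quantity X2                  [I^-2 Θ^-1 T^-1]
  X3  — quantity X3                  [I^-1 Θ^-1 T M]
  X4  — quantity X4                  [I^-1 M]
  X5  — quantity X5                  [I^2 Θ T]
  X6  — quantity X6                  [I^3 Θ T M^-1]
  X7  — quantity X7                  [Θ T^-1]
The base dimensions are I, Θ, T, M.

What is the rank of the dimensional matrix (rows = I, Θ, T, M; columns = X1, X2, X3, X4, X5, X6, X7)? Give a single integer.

3

Write exponents as rows I,Θ,T,M / cols X1,X2,X3,X4,X5,X6,X7:
  I: [-2 -2 -1 -1  2  3  0]
  Θ: [-1 -1 -1  0  1  1  1]
  T: [-1 -1  1  0  1  1 -1]
  M: [ 0  0  1  1  0 -1  0]
RREF → pivots at {X1,X3,X4} ⇒ r = 3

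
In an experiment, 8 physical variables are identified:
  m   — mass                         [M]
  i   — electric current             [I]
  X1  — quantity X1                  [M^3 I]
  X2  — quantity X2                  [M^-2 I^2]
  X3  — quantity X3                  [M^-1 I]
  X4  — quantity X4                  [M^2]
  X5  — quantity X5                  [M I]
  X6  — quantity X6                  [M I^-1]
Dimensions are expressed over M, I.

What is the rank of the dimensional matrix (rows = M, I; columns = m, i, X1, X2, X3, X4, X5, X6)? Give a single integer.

Dimensional matrix (M×I by m×i×X1×X2×X3×X4×X5×X6):
  M: [ 1  0  3 -2 -1  2  1  1]
  I: [ 0  1  1  2  1  0  1 -1]
Row reduction gives pivot columns m,i; rank = 2

2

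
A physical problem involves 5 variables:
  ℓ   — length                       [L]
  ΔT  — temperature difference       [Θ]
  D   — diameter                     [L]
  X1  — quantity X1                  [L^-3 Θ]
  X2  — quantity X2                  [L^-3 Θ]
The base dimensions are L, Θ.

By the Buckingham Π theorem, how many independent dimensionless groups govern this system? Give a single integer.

Write exponents as rows L,Θ / cols ℓ,ΔT,D,X1,X2:
  L: [ 1  0  1 -3 -3]
  Θ: [ 0  1  0  1  1]
RREF → pivots at {ℓ,ΔT} ⇒ r = 2
5 vars − rank 2 = 3 Π groups

3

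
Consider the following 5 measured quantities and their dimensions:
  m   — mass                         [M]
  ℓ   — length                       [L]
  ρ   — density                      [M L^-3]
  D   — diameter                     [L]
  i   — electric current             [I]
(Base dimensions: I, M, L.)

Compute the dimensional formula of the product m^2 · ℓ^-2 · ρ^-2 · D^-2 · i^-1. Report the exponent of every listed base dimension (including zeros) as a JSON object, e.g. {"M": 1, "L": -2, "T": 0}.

Dimensional matrix (I×M×L by m×ℓ×ρ×D×i):
  I: [ 0  0  0  0  1]
  M: [ 1  0  1  0  0]
  L: [ 0  1 -3  1  0]
  [I]: (2)·0+(-2)·0+(-2)·0+(-2)·0+(-1)·1 = -1
  [M]: (2)·1+(-2)·0+(-2)·1+(-2)·0+(-1)·0 = 0
  [L]: (2)·0+(-2)·1+(-2)·-3+(-2)·1+(-1)·0 = 2
⇒ I^-1 L^2

{"I": -1, "M": 0, "L": 2}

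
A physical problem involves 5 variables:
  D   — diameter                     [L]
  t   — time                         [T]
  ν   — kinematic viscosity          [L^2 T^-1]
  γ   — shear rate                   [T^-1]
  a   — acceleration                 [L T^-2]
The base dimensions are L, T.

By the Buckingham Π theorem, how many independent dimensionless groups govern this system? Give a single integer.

3

Write exponents as rows L,T / cols D,t,ν,γ,a:
  L: [ 1  0  2  0  1]
  T: [ 0  1 -1 -1 -2]
Echelon form has 2 nonzero rows (pivots: D,t)
n=5, r=2 ⇒ 3 dimensionless groups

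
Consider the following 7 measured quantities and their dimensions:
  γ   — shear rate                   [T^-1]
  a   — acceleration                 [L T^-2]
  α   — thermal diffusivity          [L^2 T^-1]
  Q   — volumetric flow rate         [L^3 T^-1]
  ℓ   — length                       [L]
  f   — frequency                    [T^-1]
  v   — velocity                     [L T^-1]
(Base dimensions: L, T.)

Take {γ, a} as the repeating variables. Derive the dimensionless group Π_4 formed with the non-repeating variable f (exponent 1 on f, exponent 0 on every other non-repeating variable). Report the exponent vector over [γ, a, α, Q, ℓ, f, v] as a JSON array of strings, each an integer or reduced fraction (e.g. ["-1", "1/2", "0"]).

["-1", "0", "0", "0", "0", "1", "0"]

Write exponents as rows L,T / cols γ,a,α,Q,ℓ,f,v:
  L: [ 0  1  2  3  1  0  1]
  T: [-1 -2 -1 -1  0 -1 -1]
Echelon form has 2 nonzero rows (pivots: γ,a)
Repeat: γ,a; free: α,Q,ℓ,f,v
RREF:
  r0: [   1    0   -3   -5   -2    1   -1]
  r1: [   0    1    2    3    1    0    1]
Fix exponent of f at 1, α at 0, Q at 0, ℓ at 0, v at 0; solve each RREF row for its pivot's exponent:
  r0: exp(γ) + (1)·1 = 0 ⇒ exp(γ) = -1
  r1: exp(a) + (0)·1 = 0 ⇒ exp(a) = 0
Π_4 = γ^-1 · f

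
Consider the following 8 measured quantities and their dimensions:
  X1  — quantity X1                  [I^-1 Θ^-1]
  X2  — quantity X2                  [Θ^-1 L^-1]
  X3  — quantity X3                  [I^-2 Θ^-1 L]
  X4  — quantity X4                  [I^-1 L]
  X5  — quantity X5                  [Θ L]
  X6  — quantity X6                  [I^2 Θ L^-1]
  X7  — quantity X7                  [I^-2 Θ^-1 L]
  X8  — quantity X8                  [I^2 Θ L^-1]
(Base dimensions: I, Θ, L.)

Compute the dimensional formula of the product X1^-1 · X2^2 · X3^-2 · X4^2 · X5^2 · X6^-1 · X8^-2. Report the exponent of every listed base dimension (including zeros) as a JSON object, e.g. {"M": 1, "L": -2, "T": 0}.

Write exponents as rows I,Θ,L / cols X1,X2,X3,X4,X5,X6,X7,X8:
  I: [-1  0 -2 -1  0  2 -2  2]
  Θ: [-1 -1 -1  0  1  1 -1  1]
  L: [ 0 -1  1  1  1 -1  1 -1]
  [I]: (-1)·-1+(2)·0+(-2)·-2+(2)·-1+(2)·0+(-1)·2+(-2)·2 = -3
  [Θ]: (-1)·-1+(2)·-1+(-2)·-1+(2)·0+(2)·1+(-1)·1+(-2)·1 = 0
  [L]: (-1)·0+(2)·-1+(-2)·1+(2)·1+(2)·1+(-1)·-1+(-2)·-1 = 3
⇒ I^-3 L^3

{"I": -3, "Θ": 0, "L": 3}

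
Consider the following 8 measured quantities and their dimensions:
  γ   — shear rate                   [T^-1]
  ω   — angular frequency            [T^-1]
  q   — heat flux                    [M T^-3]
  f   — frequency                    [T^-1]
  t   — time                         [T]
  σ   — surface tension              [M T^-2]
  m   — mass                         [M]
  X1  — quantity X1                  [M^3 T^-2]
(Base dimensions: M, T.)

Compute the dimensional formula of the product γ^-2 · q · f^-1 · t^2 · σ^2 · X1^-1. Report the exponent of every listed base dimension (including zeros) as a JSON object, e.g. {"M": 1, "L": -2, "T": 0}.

Dimensional matrix (M×T by γ×ω×q×f×t×σ×m×X1):
  M: [ 0  0  1  0  0  1  1  3]
  T: [-1 -1 -3 -1  1 -2  0 -2]
  [M]: (-2)·0+(1)·1+(-1)·0+(2)·0+(2)·1+(-1)·3 = 0
  [T]: (-2)·-1+(1)·-3+(-1)·-1+(2)·1+(2)·-2+(-1)·-2 = 0
⇒ 1 (dimensionless)

{"M": 0, "T": 0}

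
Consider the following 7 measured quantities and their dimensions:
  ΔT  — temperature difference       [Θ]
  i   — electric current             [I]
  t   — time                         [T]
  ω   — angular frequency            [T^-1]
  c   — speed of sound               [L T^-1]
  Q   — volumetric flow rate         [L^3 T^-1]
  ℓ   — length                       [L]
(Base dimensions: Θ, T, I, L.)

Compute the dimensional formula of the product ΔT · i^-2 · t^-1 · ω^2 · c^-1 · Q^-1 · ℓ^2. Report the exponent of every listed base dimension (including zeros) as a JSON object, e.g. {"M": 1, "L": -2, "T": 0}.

Exponent matrix [Θ,T,I,L] × [ΔT,i,t,ω,c,Q,ℓ]:
  Θ: [ 1  0  0  0  0  0  0]
  T: [ 0  0  1 -1 -1 -1  0]
  I: [ 0  1  0  0  0  0  0]
  L: [ 0  0  0  0  1  3  1]
  [Θ]: (1)·1+(-2)·0+(-1)·0+(2)·0+(-1)·0+(-1)·0+(2)·0 = 1
  [T]: (1)·0+(-2)·0+(-1)·1+(2)·-1+(-1)·-1+(-1)·-1+(2)·0 = -1
  [I]: (1)·0+(-2)·1+(-1)·0+(2)·0+(-1)·0+(-1)·0+(2)·0 = -2
  [L]: (1)·0+(-2)·0+(-1)·0+(2)·0+(-1)·1+(-1)·3+(2)·1 = -2
⇒ Θ T^-1 I^-2 L^-2

{"Θ": 1, "T": -1, "I": -2, "L": -2}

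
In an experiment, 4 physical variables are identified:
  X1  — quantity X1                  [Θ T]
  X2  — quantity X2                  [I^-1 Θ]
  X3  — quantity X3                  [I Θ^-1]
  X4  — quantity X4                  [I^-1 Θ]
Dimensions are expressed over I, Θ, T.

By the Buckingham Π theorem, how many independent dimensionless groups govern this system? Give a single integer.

2

Dimensional matrix (I×Θ×T by X1×X2×X3×X4):
  I: [ 0 -1  1 -1]
  Θ: [ 1  1 -1  1]
  T: [ 1  0  0  0]
Row reduction gives pivot columns X1,X2; rank = 2
4 vars − rank 2 = 2 Π groups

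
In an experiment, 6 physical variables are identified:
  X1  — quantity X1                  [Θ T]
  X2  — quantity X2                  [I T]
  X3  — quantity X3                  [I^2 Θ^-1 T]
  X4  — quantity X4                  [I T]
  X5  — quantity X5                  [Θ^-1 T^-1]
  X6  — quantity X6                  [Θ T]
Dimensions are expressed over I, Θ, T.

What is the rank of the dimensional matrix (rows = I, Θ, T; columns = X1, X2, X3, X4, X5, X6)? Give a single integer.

2

Dimensional matrix (I×Θ×T by X1×X2×X3×X4×X5×X6):
  I: [ 0  1  2  1  0  0]
  Θ: [ 1  0 -1  0 -1  1]
  T: [ 1  1  1  1 -1  1]
RREF → pivots at {X1,X2} ⇒ r = 2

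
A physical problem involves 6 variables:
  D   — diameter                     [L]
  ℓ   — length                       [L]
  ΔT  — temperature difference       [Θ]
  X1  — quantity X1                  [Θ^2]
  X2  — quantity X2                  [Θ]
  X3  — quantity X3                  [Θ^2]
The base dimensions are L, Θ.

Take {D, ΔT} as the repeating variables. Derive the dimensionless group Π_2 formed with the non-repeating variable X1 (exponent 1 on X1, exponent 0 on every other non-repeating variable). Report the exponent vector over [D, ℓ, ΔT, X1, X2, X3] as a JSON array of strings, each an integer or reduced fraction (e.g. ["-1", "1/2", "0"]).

["0", "0", "-2", "1", "0", "0"]

Write exponents as rows L,Θ / cols D,ℓ,ΔT,X1,X2,X3:
  L: [ 1  1  0  0  0  0]
  Θ: [ 0  0  1  2  1  2]
RREF → pivots at {D,ΔT} ⇒ r = 2
Repeat: D,ΔT; free: ℓ,X1,X2,X3
RREF:
  r0: [   1    1    0    0    0    0]
  r1: [   0    0    1    2    1    2]
Fix exponent of X1 at 1, ℓ at 0, X2 at 0, X3 at 0; solve each RREF row for its pivot's exponent:
  r0: exp(D) + (0)·1 = 0 ⇒ exp(D) = 0
  r1: exp(ΔT) + (2)·1 = 0 ⇒ exp(ΔT) = -2
Π_2 = ΔT^-2 · X1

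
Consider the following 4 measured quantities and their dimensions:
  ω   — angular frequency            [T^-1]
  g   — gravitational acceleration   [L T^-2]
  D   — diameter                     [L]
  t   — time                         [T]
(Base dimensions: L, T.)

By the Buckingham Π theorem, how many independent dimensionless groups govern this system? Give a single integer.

Dimensional matrix (L×T by ω×g×D×t):
  L: [ 0  1  1  0]
  T: [-1 -2  0  1]
Echelon form has 2 nonzero rows (pivots: ω,g)
4 vars − rank 2 = 2 Π groups

2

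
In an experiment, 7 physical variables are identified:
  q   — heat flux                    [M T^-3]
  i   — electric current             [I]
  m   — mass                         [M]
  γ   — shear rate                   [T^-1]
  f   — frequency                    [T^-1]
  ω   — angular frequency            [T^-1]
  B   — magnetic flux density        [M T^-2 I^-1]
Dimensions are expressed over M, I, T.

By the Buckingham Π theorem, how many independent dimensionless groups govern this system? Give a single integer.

Exponent matrix [M,I,T] × [q,i,m,γ,f,ω,B]:
  M: [ 1  0  1  0  0  0  1]
  I: [ 0  1  0  0  0  0 -1]
  T: [-3  0  0 -1 -1 -1 -2]
Row reduction gives pivot columns q,i,m; rank = 3
n=7, r=3 ⇒ 4 dimensionless groups

4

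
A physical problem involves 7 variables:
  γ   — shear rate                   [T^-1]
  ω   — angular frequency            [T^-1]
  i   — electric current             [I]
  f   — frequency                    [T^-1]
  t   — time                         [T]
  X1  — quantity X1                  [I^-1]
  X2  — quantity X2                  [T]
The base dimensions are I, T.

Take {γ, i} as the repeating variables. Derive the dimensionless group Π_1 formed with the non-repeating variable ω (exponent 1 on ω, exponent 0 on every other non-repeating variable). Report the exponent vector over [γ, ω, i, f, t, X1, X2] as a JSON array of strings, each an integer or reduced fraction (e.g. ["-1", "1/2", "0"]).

Write exponents as rows I,T / cols γ,ω,i,f,t,X1,X2:
  I: [ 0  0  1  0  0 -1  0]
  T: [-1 -1  0 -1  1  0  1]
RREF → pivots at {γ,i} ⇒ r = 2
Pivot set = {γ,i}, free = {ω,f,t,X1,X2}
RREF:
  r0: [   1    1    0    1   -1    0   -1]
  r1: [   0    0    1    0    0   -1    0]
Fix exponent of ω at 1, f at 0, t at 0, X1 at 0, X2 at 0; solve each RREF row for its pivot's exponent:
  r0: exp(γ) + (1)·1 = 0 ⇒ exp(γ) = -1
  r1: exp(i) + (0)·1 = 0 ⇒ exp(i) = 0
Π_1 = γ^-1 · ω

["-1", "1", "0", "0", "0", "0", "0"]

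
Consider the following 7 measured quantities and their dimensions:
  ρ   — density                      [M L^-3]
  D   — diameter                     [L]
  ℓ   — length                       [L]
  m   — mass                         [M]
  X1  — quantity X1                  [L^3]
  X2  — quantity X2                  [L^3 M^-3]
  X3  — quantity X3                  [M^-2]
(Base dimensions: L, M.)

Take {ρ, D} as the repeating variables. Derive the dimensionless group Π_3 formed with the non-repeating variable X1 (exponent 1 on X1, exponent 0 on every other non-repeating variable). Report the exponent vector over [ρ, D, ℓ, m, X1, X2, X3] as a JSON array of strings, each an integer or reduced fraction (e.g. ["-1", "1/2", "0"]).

["0", "-3", "0", "0", "1", "0", "0"]

Write exponents as rows L,M / cols ρ,D,ℓ,m,X1,X2,X3:
  L: [-3  1  1  0  3  3  0]
  M: [ 1  0  0  1  0 -3 -2]
Row reduction gives pivot columns ρ,D; rank = 2
Repeat: ρ,D; free: ℓ,m,X1,X2,X3
RREF:
  r0: [   1    0    0    1    0   -3   -2]
  r1: [   0    1    1    3    3   -6   -6]
Fix exponent of X1 at 1, ℓ at 0, m at 0, X2 at 0, X3 at 0; solve each RREF row for its pivot's exponent:
  r0: exp(ρ) + (0)·1 = 0 ⇒ exp(ρ) = 0
  r1: exp(D) + (3)·1 = 0 ⇒ exp(D) = -3
Π_3 = D^-3 · X1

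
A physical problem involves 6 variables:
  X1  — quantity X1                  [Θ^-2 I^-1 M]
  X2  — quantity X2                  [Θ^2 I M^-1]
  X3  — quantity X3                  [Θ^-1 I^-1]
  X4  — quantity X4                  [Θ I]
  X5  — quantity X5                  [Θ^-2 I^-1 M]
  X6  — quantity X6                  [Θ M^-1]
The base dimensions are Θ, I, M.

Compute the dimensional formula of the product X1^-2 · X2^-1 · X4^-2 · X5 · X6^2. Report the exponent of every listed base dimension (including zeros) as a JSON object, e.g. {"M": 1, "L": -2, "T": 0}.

{"Θ": 0, "I": -2, "M": -2}

Write exponents as rows Θ,I,M / cols X1,X2,X3,X4,X5,X6:
  Θ: [-2  2 -1  1 -2  1]
  I: [-1  1 -1  1 -1  0]
  M: [ 1 -1  0  0  1 -1]
  [Θ]: (-2)·-2+(-1)·2+(-2)·1+(1)·-2+(2)·1 = 0
  [I]: (-2)·-1+(-1)·1+(-2)·1+(1)·-1+(2)·0 = -2
  [M]: (-2)·1+(-1)·-1+(-2)·0+(1)·1+(2)·-1 = -2
⇒ I^-2 M^-2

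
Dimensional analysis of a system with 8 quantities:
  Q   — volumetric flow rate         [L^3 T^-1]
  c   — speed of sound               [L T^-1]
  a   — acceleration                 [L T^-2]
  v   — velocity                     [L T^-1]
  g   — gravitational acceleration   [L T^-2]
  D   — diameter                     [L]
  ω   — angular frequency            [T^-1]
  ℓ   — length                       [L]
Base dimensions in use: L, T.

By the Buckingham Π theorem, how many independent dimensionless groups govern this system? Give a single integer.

6

Dimensional matrix (L×T by Q×c×a×v×g×D×ω×ℓ):
  L: [ 3  1  1  1  1  1  0  1]
  T: [-1 -1 -2 -1 -2  0 -1  0]
Echelon form has 2 nonzero rows (pivots: Q,c)
8 vars − rank 2 = 6 Π groups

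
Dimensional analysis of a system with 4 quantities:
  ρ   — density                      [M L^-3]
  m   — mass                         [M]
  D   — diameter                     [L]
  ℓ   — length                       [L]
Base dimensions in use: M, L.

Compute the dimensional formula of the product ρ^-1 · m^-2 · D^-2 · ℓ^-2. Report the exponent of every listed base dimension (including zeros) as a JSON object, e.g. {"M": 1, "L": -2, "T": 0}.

Exponent matrix [M,L] × [ρ,m,D,ℓ]:
  M: [ 1  1  0  0]
  L: [-3  0  1  1]
  [M]: (-1)·1+(-2)·1+(-2)·0+(-2)·0 = -3
  [L]: (-1)·-3+(-2)·0+(-2)·1+(-2)·1 = -1
⇒ M^-3 L^-1

{"M": -3, "L": -1}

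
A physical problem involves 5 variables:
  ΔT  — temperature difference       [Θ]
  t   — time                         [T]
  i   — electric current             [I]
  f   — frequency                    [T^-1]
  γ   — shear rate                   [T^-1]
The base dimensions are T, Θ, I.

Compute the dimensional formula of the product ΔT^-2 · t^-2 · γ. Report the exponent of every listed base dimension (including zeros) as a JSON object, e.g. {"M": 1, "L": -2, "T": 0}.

Dimensional matrix (T×Θ×I by ΔT×t×i×f×γ):
  T: [ 0  1  0 -1 -1]
  Θ: [ 1  0  0  0  0]
  I: [ 0  0  1  0  0]
  [T]: (-2)·0+(-2)·1+(1)·-1 = -3
  [Θ]: (-2)·1+(-2)·0+(1)·0 = -2
  [I]: (-2)·0+(-2)·0+(1)·0 = 0
⇒ T^-3 Θ^-2

{"T": -3, "Θ": -2, "I": 0}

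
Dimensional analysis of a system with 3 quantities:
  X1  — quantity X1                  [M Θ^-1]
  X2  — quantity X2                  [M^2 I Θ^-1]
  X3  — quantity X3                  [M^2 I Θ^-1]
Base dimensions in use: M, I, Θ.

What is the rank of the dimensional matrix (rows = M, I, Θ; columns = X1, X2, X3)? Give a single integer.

2

Write exponents as rows M,I,Θ / cols X1,X2,X3:
  M: [ 1  2  2]
  I: [ 0  1  1]
  Θ: [-1 -1 -1]
RREF → pivots at {X1,X2} ⇒ r = 2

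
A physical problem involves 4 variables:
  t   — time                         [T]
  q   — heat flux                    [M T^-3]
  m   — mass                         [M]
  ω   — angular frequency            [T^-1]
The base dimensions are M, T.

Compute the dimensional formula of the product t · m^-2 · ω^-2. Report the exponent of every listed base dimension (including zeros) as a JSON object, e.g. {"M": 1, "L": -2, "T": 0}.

Exponent matrix [M,T] × [t,q,m,ω]:
  M: [ 0  1  1  0]
  T: [ 1 -3  0 -1]
  [M]: (1)·0+(-2)·1+(-2)·0 = -2
  [T]: (1)·1+(-2)·0+(-2)·-1 = 3
⇒ M^-2 T^3

{"M": -2, "T": 3}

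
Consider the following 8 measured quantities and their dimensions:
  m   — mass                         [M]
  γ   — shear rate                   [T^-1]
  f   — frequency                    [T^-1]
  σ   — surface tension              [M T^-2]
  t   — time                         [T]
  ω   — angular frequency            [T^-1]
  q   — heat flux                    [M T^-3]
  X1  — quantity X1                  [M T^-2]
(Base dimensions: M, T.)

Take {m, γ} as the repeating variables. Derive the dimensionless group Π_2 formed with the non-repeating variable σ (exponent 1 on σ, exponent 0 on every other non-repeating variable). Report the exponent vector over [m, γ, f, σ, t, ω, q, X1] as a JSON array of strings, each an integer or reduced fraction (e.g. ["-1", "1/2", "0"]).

Write exponents as rows M,T / cols m,γ,f,σ,t,ω,q,X1:
  M: [ 1  0  0  1  0  0  1  1]
  T: [ 0 -1 -1 -2  1 -1 -3 -2]
Echelon form has 2 nonzero rows (pivots: m,γ)
Pivot set = {m,γ}, free = {f,σ,t,ω,q,X1}
RREF:
  r0: [   1    0    0    1    0    0    1    1]
  r1: [   0    1    1    2   -1    1    3    2]
Fix exponent of σ at 1, f at 0, t at 0, ω at 0, q at 0, X1 at 0; solve each RREF row for its pivot's exponent:
  r0: exp(m) + (1)·1 = 0 ⇒ exp(m) = -1
  r1: exp(γ) + (2)·1 = 0 ⇒ exp(γ) = -2
Π_2 = m^-1 · γ^-2 · σ

["-1", "-2", "0", "1", "0", "0", "0", "0"]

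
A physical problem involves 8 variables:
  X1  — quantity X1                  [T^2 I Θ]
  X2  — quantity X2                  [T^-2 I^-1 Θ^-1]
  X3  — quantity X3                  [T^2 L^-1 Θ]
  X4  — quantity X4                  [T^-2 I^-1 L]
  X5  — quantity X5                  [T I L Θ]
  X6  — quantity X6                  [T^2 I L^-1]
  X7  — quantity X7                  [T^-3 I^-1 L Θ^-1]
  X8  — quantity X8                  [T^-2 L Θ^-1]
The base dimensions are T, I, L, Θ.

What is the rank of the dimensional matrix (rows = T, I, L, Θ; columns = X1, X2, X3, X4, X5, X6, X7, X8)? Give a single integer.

Dimensional matrix (T×I×L×Θ by X1×X2×X3×X4×X5×X6×X7×X8):
  T: [ 2 -2  2 -2  1  2 -3 -2]
  I: [ 1 -1  0 -1  1  1 -1  0]
  L: [ 0  0 -1  1  1 -1  1  1]
  Θ: [ 1 -1  1  0  1  0 -1 -1]
Echelon form has 3 nonzero rows (pivots: X1,X3,X4)

3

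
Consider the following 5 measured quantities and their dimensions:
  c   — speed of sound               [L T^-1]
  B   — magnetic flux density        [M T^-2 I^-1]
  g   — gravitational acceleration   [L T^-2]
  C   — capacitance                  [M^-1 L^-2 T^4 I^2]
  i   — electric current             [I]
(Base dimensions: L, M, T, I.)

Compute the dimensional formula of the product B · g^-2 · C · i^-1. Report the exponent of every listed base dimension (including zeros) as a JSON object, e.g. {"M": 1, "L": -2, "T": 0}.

{"L": -4, "M": 0, "T": 6, "I": 0}

Dimensional matrix (L×M×T×I by c×B×g×C×i):
  L: [ 1  0  1 -2  0]
  M: [ 0  1  0 -1  0]
  T: [-1 -2 -2  4  0]
  I: [ 0 -1  0  2  1]
  [L]: (1)·0+(-2)·1+(1)·-2+(-1)·0 = -4
  [M]: (1)·1+(-2)·0+(1)·-1+(-1)·0 = 0
  [T]: (1)·-2+(-2)·-2+(1)·4+(-1)·0 = 6
  [I]: (1)·-1+(-2)·0+(1)·2+(-1)·1 = 0
⇒ L^-4 T^6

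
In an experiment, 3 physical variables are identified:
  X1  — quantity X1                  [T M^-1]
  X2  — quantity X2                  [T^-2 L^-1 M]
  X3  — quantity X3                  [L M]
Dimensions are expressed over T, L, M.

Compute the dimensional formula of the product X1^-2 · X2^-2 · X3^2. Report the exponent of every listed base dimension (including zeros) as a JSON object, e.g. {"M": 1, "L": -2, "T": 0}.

Exponent matrix [T,L,M] × [X1,X2,X3]:
  T: [ 1 -2  0]
  L: [ 0 -1  1]
  M: [-1  1  1]
  [T]: (-2)·1+(-2)·-2+(2)·0 = 2
  [L]: (-2)·0+(-2)·-1+(2)·1 = 4
  [M]: (-2)·-1+(-2)·1+(2)·1 = 2
⇒ T^2 L^4 M^2

{"T": 2, "L": 4, "M": 2}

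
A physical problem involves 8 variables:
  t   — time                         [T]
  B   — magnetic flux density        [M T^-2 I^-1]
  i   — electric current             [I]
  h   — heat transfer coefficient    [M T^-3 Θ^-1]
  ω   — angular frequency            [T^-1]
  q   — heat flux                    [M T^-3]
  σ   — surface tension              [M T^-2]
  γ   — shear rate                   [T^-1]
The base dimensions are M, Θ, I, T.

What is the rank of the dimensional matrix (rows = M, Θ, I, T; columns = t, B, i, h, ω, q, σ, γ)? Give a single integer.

4

Exponent matrix [M,Θ,I,T] × [t,B,i,h,ω,q,σ,γ]:
  M: [ 0  1  0  1  0  1  1  0]
  Θ: [ 0  0  0 -1  0  0  0  0]
  I: [ 0 -1  1  0  0  0  0  0]
  T: [ 1 -2  0 -3 -1 -3 -2 -1]
Echelon form has 4 nonzero rows (pivots: t,B,i,h)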